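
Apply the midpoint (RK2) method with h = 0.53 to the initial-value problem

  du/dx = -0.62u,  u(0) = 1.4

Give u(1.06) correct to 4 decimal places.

Midpoint: k1 = f(x_n, u_n); k2 = f(x_n + h/2, u_n + (h/2)·k1); u_{n+1} = u_n + h·k2.
x=0.000000, u=1.400000:
  k1 = f(0.000000, 1.400000) = -0.868000
  k2 = f(0.265000, 1.169980) = -0.725388
  u ← 1.400000 + 0.53·(-0.725388) = 1.015545
x=0.530000, u=1.015545:
  k1 = f(0.530000, 1.015545) = -0.629638
  k2 = f(0.795000, 0.848691) = -0.526188
  u ← 1.015545 + 0.53·(-0.526188) = 0.736665
u(1.06) ≈ 0.7367

0.7367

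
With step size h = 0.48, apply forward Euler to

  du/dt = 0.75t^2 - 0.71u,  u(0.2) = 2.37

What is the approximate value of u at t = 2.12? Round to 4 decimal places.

1.8116

Euler: u_{n+1} = u_n + h·f(t_n, u_n).
t=0.200000, u=2.370000: f=-1.652700 → u ← 2.370000 + 0.48·(-1.652700) = 1.576704
t=0.680000, u=1.576704: f=-0.772660 → u ← 1.576704 + 0.48·(-0.772660) = 1.205827
t=1.160000, u=1.205827: f=0.153063 → u ← 1.205827 + 0.48·0.153063 = 1.279297
t=1.640000, u=1.279297: f=1.108899 → u ← 1.279297 + 0.48·1.108899 = 1.811569
u(2.12) ≈ 1.8116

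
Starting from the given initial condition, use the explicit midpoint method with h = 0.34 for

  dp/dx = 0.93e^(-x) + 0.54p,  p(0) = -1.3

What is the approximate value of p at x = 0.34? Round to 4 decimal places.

Midpoint: k1 = f(x_n, p_n); k2 = f(x_n + h/2, p_n + (h/2)·k1); p_{n+1} = p_n + h·k2.
x=0.000000, p=-1.300000:
  k1 = f(0.000000, -1.300000) = 0.228000
  k2 = f(0.170000, -1.261240) = 0.103539
  p ← -1.300000 + 0.34·0.103539 = -1.264797
p(0.34) ≈ -1.2648

-1.2648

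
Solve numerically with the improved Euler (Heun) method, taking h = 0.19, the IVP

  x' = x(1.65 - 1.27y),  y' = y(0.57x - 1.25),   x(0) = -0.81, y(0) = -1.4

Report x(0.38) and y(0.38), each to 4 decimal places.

Heun on (x,y): k1 = f(s_n, state_n); k2 = f(s_n + h, state_n + h·k1); state_{n+1} = state_n + (h/2)·(k1 + k2).
0.000000: (-0.810000, -1.400000)
  k1 = (-2.776680, 2.396380)
  predictor → (-1.337569, -0.944688)
  k2 = (-3.811743, 1.901103)
  → (-1.435900, -0.991739)
0.190000: (-1.435900, -0.991739)
  k1 = (-4.177764, 2.051376)
  predictor → (-2.229675, -0.601978)
  k2 = (-5.383577, 1.517535)
  → (-2.344228, -0.652693)
(x(0.38), y(0.38)) ≈ (-2.3442, -0.6527)

-2.3442, -0.6527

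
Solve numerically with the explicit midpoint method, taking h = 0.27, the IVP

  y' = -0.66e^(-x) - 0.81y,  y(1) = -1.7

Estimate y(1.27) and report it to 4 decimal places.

-1.4190

Midpoint: k1 = f(x_n, y_n); k2 = f(x_n + h/2, y_n + (h/2)·k1); y_{n+1} = y_n + h·k2.
x=1.000000, y=-1.700000:
  k1 = f(1.000000, -1.700000) = 1.134200
  k2 = f(1.135000, -1.546883) = 1.040837
  y ← -1.700000 + 0.27·1.040837 = -1.418974
y(1.27) ≈ -1.4190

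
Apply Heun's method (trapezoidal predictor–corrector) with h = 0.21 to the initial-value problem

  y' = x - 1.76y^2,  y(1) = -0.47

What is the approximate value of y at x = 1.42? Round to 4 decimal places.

-0.0420

Heun: k1 = f(x_n, y_n); k2 = f(x_n + h, y_n + h·k1); y_{n+1} = y_n + (h/2)·(k1 + k2).
x=1.000000, y=-0.470000:
  k1 = f(1.000000, -0.470000) = 0.611216
  k2 = f(1.210000, -0.341645) = 1.004571
  y ← -0.470000 + (0.21/2)·(0.611216 + 1.004571) = -0.300342
x=1.210000, y=-0.300342:
  k1 = f(1.210000, -0.300342) = 1.051238
  k2 = f(1.420000, -0.079582) = 1.408853
  y ← -0.300342 + (0.21/2)·(1.051238 + 1.408853) = -0.042033
y(1.42) ≈ -0.0420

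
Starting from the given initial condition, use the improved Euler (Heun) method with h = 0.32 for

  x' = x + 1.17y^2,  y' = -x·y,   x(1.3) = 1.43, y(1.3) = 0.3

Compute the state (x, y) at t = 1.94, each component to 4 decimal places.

Heun on (x,y): k1 = f(t_n, state_n); k2 = f(t_n + h, state_n + h·k1); state_{n+1} = state_n + (h/2)·(k1 + k2).
1.300000: (1.430000, 0.300000)
  k1 = (1.535300, -0.429000)
  predictor → (1.921296, 0.162720)
  k2 = (1.952275, -0.312633)
  → (1.988012, 0.181339)
1.620000: (1.988012, 0.181339)
  k1 = (2.026486, -0.360503)
  predictor → (2.636488, 0.065978)
  k2 = (2.641581, -0.173949)
  → (2.734903, 0.095826)
(x(1.94), y(1.94)) ≈ (2.7349, 0.0958)

2.7349, 0.0958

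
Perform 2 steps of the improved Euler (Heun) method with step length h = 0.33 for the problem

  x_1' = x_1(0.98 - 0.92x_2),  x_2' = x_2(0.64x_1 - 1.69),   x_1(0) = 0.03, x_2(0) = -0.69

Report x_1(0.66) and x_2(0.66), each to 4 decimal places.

0.0714, -0.2504

Heun on (x_1,x_2): k1 = f(t_n, state_n); k2 = f(t_n + h, state_n + h·k1); state_{n+1} = state_n + (h/2)·(k1 + k2).
0.000000: (0.030000, -0.690000)
  k1 = (0.048444, 1.152852)
  predictor → (0.045987, -0.309559)
  k2 = (0.058163, 0.514044)
  → (0.047590, -0.414962)
0.330000: (0.047590, -0.414962)
  k1 = (0.064807, 0.688647)
  predictor → (0.068976, -0.187709)
  k2 = (0.079509, 0.308941)
  → (0.071402, -0.250360)
(x_1(0.66), x_2(0.66)) ≈ (0.0714, -0.2504)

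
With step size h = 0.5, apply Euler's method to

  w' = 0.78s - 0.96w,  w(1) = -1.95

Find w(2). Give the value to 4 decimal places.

0.2605

Euler: w_{n+1} = w_n + h·f(s_n, w_n).
s=1.000000, w=-1.950000: f=2.652000 → w ← -1.950000 + 0.5·2.652000 = -0.624000
s=1.500000, w=-0.624000: f=1.769040 → w ← -0.624000 + 0.5·1.769040 = 0.260520
w(2) ≈ 0.2605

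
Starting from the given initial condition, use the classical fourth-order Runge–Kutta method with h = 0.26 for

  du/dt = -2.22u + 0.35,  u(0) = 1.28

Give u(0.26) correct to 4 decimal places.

RK4: k1 = f(t_n, u_n); k2 = f(t_n + h/2, u_n + (h/2)·k1); k3 = f(t_n + h/2, u_n + (h/2)·k2); k4 = f(t_n + h, u_n + h·k3); u_{n+1} = u_n + (h/6)·(k1 + 2k2 + 2k3 + k4).
t=0.000000, u=1.280000:
  k1 = f(0.000000, 1.280000) = -2.491600
  k2 = f(0.130000, 0.956092) = -1.772524
  k3 = f(0.130000, 1.049572) = -1.980050
  k4 = f(0.260000, 0.765187) = -1.348715
  u ← 1.280000 + (0.26/6)·(k1 + 2k2 + 2k3 + k4) = 0.788363
u(0.26) ≈ 0.7884

0.7884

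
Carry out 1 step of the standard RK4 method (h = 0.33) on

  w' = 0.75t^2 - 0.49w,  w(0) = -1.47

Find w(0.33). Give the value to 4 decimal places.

RK4: k1 = f(t_n, w_n); k2 = f(t_n + h/2, w_n + (h/2)·k1); k3 = f(t_n + h/2, w_n + (h/2)·k2); k4 = f(t_n + h, w_n + h·k3); w_{n+1} = w_n + (h/6)·(k1 + 2k2 + 2k3 + k4).
t=0.000000, w=-1.470000:
  k1 = f(0.000000, -1.470000) = 0.720300
  k2 = f(0.165000, -1.351150) = 0.682482
  k3 = f(0.165000, -1.357390) = 0.685540
  k4 = f(0.330000, -1.243772) = 0.691123
  w ← -1.470000 + (0.33/6)·(k1 + 2k2 + 2k3 + k4) = -1.241889
w(0.33) ≈ -1.2419

-1.2419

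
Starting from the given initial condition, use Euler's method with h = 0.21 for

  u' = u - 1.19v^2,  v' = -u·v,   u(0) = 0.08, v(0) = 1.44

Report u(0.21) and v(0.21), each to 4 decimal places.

-0.4214, 1.4158

Euler on (u,v): u_{n+1} = u_n + h·u', v_{n+1} = v_n + h·v'.
0.000000: (0.080000, 1.440000); f=(-2.387584, -0.115200) → (-0.421393, 1.415808)
(u(0.21), v(0.21)) ≈ (-0.4214, 1.4158)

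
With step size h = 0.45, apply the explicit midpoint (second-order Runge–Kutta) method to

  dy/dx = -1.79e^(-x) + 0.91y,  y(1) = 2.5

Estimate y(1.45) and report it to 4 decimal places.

3.4361

Midpoint: k1 = f(x_n, y_n); k2 = f(x_n + h/2, y_n + (h/2)·k1); y_{n+1} = y_n + h·k2.
x=1.000000, y=2.500000:
  k1 = f(1.000000, 2.500000) = 1.616496
  k2 = f(1.225000, 2.863712) = 2.080151
  y ← 2.500000 + 0.45·2.080151 = 3.436068
y(1.45) ≈ 3.4361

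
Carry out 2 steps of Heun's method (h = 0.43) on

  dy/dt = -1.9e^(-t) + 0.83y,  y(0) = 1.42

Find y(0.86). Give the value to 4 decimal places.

1.1673

Heun: k1 = f(t_n, y_n); k2 = f(t_n + h, y_n + h·k1); y_{n+1} = y_n + (h/2)·(k1 + k2).
t=0.000000, y=1.420000:
  k1 = f(0.000000, 1.420000) = -0.721400
  k2 = f(0.430000, 1.109798) = -0.314835
  y ← 1.420000 + (0.43/2)·(-0.721400 + (-0.314835)) = 1.197209
t=0.430000, y=1.197209:
  k1 = f(0.430000, 1.197209) = -0.242283
  k2 = f(0.860000, 1.093028) = 0.103205
  y ← 1.197209 + (0.43/2)·(-0.242283 + 0.103205) = 1.167308
y(0.86) ≈ 1.1673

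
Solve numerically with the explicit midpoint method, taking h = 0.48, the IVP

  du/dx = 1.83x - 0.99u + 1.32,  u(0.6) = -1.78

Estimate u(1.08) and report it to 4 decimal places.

Midpoint: k1 = f(x_n, u_n); k2 = f(x_n + h/2, u_n + (h/2)·k1); u_{n+1} = u_n + h·k2.
x=0.600000, u=-1.780000:
  k1 = f(0.600000, -1.780000) = 4.180200
  k2 = f(0.840000, -0.776752) = 3.626184
  u ← -1.780000 + 0.48·3.626184 = -0.039431
u(1.08) ≈ -0.0394

-0.0394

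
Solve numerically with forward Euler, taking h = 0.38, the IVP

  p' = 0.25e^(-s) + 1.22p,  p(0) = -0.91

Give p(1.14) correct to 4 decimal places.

-2.5100

Euler: p_{n+1} = p_n + h·f(s_n, p_n).
s=0.000000, p=-0.910000: f=-0.860200 → p ← -0.910000 + 0.38·(-0.860200) = -1.236876
s=0.380000, p=-1.236876: f=-1.338023 → p ← -1.236876 + 0.38·(-1.338023) = -1.745325
s=0.760000, p=-1.745325: f=-2.012380 → p ← -1.745325 + 0.38·(-2.012380) = -2.510029
p(1.14) ≈ -2.5100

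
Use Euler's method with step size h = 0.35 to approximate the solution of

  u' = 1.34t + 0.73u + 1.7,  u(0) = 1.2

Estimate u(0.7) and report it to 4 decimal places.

3.3977

Euler: u_{n+1} = u_n + h·f(t_n, u_n).
t=0.000000, u=1.200000: f=2.576000 → u ← 1.200000 + 0.35·2.576000 = 2.101600
t=0.350000, u=2.101600: f=3.703168 → u ← 2.101600 + 0.35·3.703168 = 3.397709
u(0.7) ≈ 3.3977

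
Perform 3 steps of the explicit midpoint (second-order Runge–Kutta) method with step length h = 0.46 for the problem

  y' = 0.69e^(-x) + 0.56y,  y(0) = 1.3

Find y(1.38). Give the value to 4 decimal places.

Midpoint: k1 = f(x_n, y_n); k2 = f(x_n + h/2, y_n + (h/2)·k1); y_{n+1} = y_n + h·k2.
x=0.000000, y=1.300000:
  k1 = f(0.000000, 1.300000) = 1.418000
  k2 = f(0.230000, 1.626140) = 1.458867
  y ← 1.300000 + 0.46·1.458867 = 1.971079
x=0.460000, y=1.971079:
  k1 = f(0.460000, 1.971079) = 1.539390
  k2 = f(0.690000, 2.325138) = 1.648165
  y ← 1.971079 + 0.46·1.648165 = 2.729234
x=0.920000, y=2.729234:
  k1 = f(0.920000, 2.729234) = 1.803349
  k2 = f(1.150000, 3.144005) = 1.979122
  y ← 2.729234 + 0.46·1.979122 = 3.639631
y(1.38) ≈ 3.6396

3.6396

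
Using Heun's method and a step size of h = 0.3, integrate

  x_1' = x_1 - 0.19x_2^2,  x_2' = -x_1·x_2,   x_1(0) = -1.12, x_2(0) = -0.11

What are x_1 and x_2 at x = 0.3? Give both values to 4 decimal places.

Heun on (x_1,x_2): k1 = f(x_n, state_n); k2 = f(x_n + h, state_n + h·k1); state_{n+1} = state_n + (h/2)·(k1 + k2).
0.000000: (-1.120000, -0.110000)
  k1 = (-1.122299, -0.123200)
  predictor → (-1.456690, -0.146960)
  k2 = (-1.460793, -0.214075)
  → (-1.507464, -0.160591)
(x_1(0.3), x_2(0.3)) ≈ (-1.5075, -0.1606)

-1.5075, -0.1606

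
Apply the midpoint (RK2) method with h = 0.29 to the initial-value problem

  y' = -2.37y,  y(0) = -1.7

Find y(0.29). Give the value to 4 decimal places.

-0.9331

Midpoint: k1 = f(s_n, y_n); k2 = f(s_n + h/2, y_n + (h/2)·k1); y_{n+1} = y_n + h·k2.
s=0.000000, y=-1.700000:
  k1 = f(0.000000, -1.700000) = 4.029000
  k2 = f(0.145000, -1.115795) = 2.644434
  y ← -1.700000 + 0.29·2.644434 = -0.933114
y(0.29) ≈ -0.9331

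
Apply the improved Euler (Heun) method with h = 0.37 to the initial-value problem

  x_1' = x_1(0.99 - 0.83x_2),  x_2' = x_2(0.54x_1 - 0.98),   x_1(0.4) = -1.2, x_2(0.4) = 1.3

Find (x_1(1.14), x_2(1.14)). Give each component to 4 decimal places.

-1.5938, 0.4262

Heun on (x_1,x_2): k1 = f(t_n, state_n); k2 = f(t_n + h, state_n + h·k1); state_{n+1} = state_n + (h/2)·(k1 + k2).
0.400000: (-1.200000, 1.300000)
  k1 = (0.106800, -2.116400)
  predictor → (-1.160484, 0.516932)
  k2 = (-0.650969, -0.830535)
  → (-1.300671, 0.754817)
0.770000: (-1.300671, 0.754817)
  k1 = (-0.472796, -1.269876)
  predictor → (-1.475606, 0.284963)
  k2 = (-1.111841, -0.506330)
  → (-1.593829, 0.426219)
(x_1(1.14), x_2(1.14)) ≈ (-1.5938, 0.4262)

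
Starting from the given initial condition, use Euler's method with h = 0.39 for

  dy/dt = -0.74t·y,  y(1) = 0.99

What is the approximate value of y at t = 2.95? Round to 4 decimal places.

Euler: y_{n+1} = y_n + h·f(t_n, y_n).
t=1.000000, y=0.990000: f=-0.732600 → y ← 0.990000 + 0.39·(-0.732600) = 0.704286
t=1.390000, y=0.704286: f=-0.724429 → y ← 0.704286 + 0.39·(-0.724429) = 0.421759
t=1.780000, y=0.421759: f=-0.555541 → y ← 0.421759 + 0.39·(-0.555541) = 0.205098
t=2.170000, y=0.205098: f=-0.329346 → y ← 0.205098 + 0.39·(-0.329346) = 0.076653
t=2.560000, y=0.076653: f=-0.145211 → y ← 0.076653 + 0.39·(-0.145211) = 0.020021
y(2.95) ≈ 0.0200

0.0200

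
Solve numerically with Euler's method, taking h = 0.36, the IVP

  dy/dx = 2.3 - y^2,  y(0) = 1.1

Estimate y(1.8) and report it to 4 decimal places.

1.5166

Euler: y_{n+1} = y_n + h·f(x_n, y_n).
x=0.000000, y=1.100000: f=1.090000 → y ← 1.100000 + 0.36·1.090000 = 1.492400
x=0.360000, y=1.492400: f=0.072742 → y ← 1.492400 + 0.36·0.072742 = 1.518587
x=0.720000, y=1.518587: f=-0.006107 → y ← 1.518587 + 0.36·(-0.006107) = 1.516389
x=1.080000, y=1.516389: f=0.000565 → y ← 1.516389 + 0.36·0.000565 = 1.516592
x=1.440000, y=1.516592: f=-0.000052 → y ← 1.516592 + 0.36·(-0.000052) = 1.516574
y(1.8) ≈ 1.5166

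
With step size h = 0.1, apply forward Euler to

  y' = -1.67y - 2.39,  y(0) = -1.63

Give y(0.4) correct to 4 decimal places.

Euler: y_{n+1} = y_n + h·f(s_n, y_n).
s=0.000000, y=-1.630000: f=0.332100 → y ← -1.630000 + 0.1·0.332100 = -1.596790
s=0.100000, y=-1.596790: f=0.276639 → y ← -1.596790 + 0.1·0.276639 = -1.569126
s=0.200000, y=-1.569126: f=0.230441 → y ← -1.569126 + 0.1·0.230441 = -1.546082
s=0.300000, y=-1.546082: f=0.191957 → y ← -1.546082 + 0.1·0.191957 = -1.526886
y(0.4) ≈ -1.5269

-1.5269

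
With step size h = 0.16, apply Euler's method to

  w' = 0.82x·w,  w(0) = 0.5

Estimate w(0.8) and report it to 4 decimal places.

0.6129

Euler: w_{n+1} = w_n + h·f(x_n, w_n).
x=0.000000, w=0.500000: f=0.000000 → w ← 0.500000 + 0.16·0.000000 = 0.500000
x=0.160000, w=0.500000: f=0.065600 → w ← 0.500000 + 0.16·0.065600 = 0.510496
x=0.320000, w=0.510496: f=0.133954 → w ← 0.510496 + 0.16·0.133954 = 0.531929
x=0.480000, w=0.531929: f=0.209367 → w ← 0.531929 + 0.16·0.209367 = 0.565427
x=0.640000, w=0.565427: f=0.296736 → w ← 0.565427 + 0.16·0.296736 = 0.612905
w(0.8) ≈ 0.6129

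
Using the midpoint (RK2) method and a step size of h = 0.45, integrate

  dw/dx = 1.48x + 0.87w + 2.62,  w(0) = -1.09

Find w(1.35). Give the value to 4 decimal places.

Midpoint: k1 = f(x_n, w_n); k2 = f(x_n + h/2, w_n + (h/2)·k1); w_{n+1} = w_n + h·k2.
x=0.000000, w=-1.090000:
  k1 = f(0.000000, -1.090000) = 1.671700
  k2 = f(0.225000, -0.713868) = 2.331935
  w ← -1.090000 + 0.45·2.331935 = -0.040629
x=0.450000, w=-0.040629:
  k1 = f(0.450000, -0.040629) = 3.250653
  k2 = f(0.675000, 0.690768) = 4.219968
  w ← -0.040629 + 0.45·4.219968 = 1.858356
x=0.900000, w=1.858356:
  k1 = f(0.900000, 1.858356) = 5.568770
  k2 = f(1.125000, 3.111330) = 6.991857
  w ← 1.858356 + 0.45·6.991857 = 5.004692
w(1.35) ≈ 5.0047

5.0047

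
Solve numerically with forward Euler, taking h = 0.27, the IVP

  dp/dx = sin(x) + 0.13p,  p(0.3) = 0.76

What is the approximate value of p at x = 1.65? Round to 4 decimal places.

1.8871

Euler: p_{n+1} = p_n + h·f(x_n, p_n).
x=0.300000, p=0.760000: f=0.394320 → p ← 0.760000 + 0.27·0.394320 = 0.866466
x=0.570000, p=0.866466: f=0.652273 → p ← 0.866466 + 0.27·0.652273 = 1.042580
x=0.840000, p=1.042580: f=0.880179 → p ← 1.042580 + 0.27·0.880179 = 1.280228
x=1.110000, p=1.280228: f=1.062128 → p ← 1.280228 + 0.27·1.062128 = 1.567003
x=1.380000, p=1.567003: f=1.185564 → p ← 1.567003 + 0.27·1.185564 = 1.887105
p(1.65) ≈ 1.8871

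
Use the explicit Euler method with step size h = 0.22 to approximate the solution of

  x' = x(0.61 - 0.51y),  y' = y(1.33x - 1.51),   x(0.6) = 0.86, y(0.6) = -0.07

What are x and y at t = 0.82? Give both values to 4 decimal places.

0.9822, -0.0644

Euler on (x,y): x_{n+1} = x_n + h·x', y_{n+1} = y_n + h·y'.
0.600000: (0.860000, -0.070000); f=(0.555302, 0.025634) → (0.982166, -0.064361)
(x(0.82), y(0.82)) ≈ (0.9822, -0.0644)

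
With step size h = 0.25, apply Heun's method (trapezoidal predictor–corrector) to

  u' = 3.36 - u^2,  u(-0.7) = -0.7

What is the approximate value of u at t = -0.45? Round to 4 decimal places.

0.0787

Heun: k1 = f(t_n, u_n); k2 = f(t_n + h, u_n + h·k1); u_{n+1} = u_n + (h/2)·(k1 + k2).
t=-0.700000, u=-0.700000:
  k1 = f(-0.700000, -0.700000) = 2.870000
  k2 = f(-0.450000, 0.017500) = 3.359694
  u ← -0.700000 + (0.25/2)·(2.870000 + 3.359694) = 0.078712
u(-0.45) ≈ 0.0787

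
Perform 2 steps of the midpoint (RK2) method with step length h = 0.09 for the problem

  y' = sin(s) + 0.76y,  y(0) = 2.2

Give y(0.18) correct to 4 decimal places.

2.5390

Midpoint: k1 = f(s_n, y_n); k2 = f(s_n + h/2, y_n + (h/2)·k1); y_{n+1} = y_n + h·k2.
s=0.000000, y=2.200000:
  k1 = f(0.000000, 2.200000) = 1.672000
  k2 = f(0.045000, 2.275240) = 1.774167
  y ← 2.200000 + 0.09·1.774167 = 2.359675
s=0.090000, y=2.359675:
  k1 = f(0.090000, 2.359675) = 1.883232
  k2 = f(0.135000, 2.444420) = 1.992350
  y ← 2.359675 + 0.09·1.992350 = 2.538987
y(0.18) ≈ 2.5390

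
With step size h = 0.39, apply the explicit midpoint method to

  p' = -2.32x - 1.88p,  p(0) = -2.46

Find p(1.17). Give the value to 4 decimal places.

-1.2662

Midpoint: k1 = f(x_n, p_n); k2 = f(x_n + h/2, p_n + (h/2)·k1); p_{n+1} = p_n + h·k2.
x=0.000000, p=-2.460000:
  k1 = f(0.000000, -2.460000) = 4.624800
  k2 = f(0.195000, -1.558164) = 2.476948
  p ← -2.460000 + 0.39·2.476948 = -1.493990
x=0.390000, p=-1.493990:
  k1 = f(0.390000, -1.493990) = 1.903901
  k2 = f(0.585000, -1.122729) = 0.753531
  p ← -1.493990 + 0.39·0.753531 = -1.200113
x=0.780000, p=-1.200113:
  k1 = f(0.780000, -1.200113) = 0.446612
  k2 = f(0.975000, -1.113024) = -0.169516
  p ← -1.200113 + 0.39·(-0.169516) = -1.266224
p(1.17) ≈ -1.2662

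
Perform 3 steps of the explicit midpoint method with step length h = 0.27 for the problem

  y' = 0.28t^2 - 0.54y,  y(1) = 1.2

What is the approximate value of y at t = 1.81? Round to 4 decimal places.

1.1653

Midpoint: k1 = f(t_n, y_n); k2 = f(t_n + h/2, y_n + (h/2)·k1); y_{n+1} = y_n + h·k2.
t=1.000000, y=1.200000:
  k1 = f(1.000000, 1.200000) = -0.368000
  k2 = f(1.135000, 1.150320) = -0.260470
  y ← 1.200000 + 0.27·(-0.260470) = 1.129673
t=1.270000, y=1.129673:
  k1 = f(1.270000, 1.129673) = -0.158412
  k2 = f(1.405000, 1.108288) = -0.045748
  y ← 1.129673 + 0.27·(-0.045748) = 1.117321
t=1.540000, y=1.117321:
  k1 = f(1.540000, 1.117321) = 0.060695
  k2 = f(1.675000, 1.125515) = 0.177797
  y ← 1.117321 + 0.27·0.177797 = 1.165326
y(1.81) ≈ 1.1653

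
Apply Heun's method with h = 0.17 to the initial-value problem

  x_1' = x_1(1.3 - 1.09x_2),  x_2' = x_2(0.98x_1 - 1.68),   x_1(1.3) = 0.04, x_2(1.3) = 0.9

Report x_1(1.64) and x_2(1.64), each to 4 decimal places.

0.0483, 0.5203

Heun on (x_1,x_2): k1 = f(s_n, state_n); k2 = f(s_n + h, state_n + h·k1); state_{n+1} = state_n + (h/2)·(k1 + k2).
1.300000: (0.040000, 0.900000)
  k1 = (0.012760, -1.476720)
  predictor → (0.042169, 0.648958)
  k2 = (0.024991, -1.063430)
  → (0.043209, 0.684087)
1.470000: (0.043209, 0.684087)
  k1 = (0.023953, -1.120299)
  predictor → (0.047281, 0.493636)
  k2 = (0.036025, -0.806436)
  → (0.048307, 0.520315)
(x_1(1.64), x_2(1.64)) ≈ (0.0483, 0.5203)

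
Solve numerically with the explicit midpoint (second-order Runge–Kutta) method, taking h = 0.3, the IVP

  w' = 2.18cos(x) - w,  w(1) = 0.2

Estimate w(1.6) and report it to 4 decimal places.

Midpoint: k1 = f(x_n, w_n); k2 = f(x_n + h/2, w_n + (h/2)·k1); w_{n+1} = w_n + h·k2.
x=1.000000, w=0.200000:
  k1 = f(1.000000, 0.200000) = 0.977859
  k2 = f(1.150000, 0.346679) = 0.543824
  w ← 0.200000 + 0.3·0.543824 = 0.363147
x=1.300000, w=0.363147:
  k1 = f(1.300000, 0.363147) = 0.220000
  k2 = f(1.450000, 0.396147) = -0.133451
  w ← 0.363147 + 0.3·(-0.133451) = 0.323112
w(1.6) ≈ 0.3231

0.3231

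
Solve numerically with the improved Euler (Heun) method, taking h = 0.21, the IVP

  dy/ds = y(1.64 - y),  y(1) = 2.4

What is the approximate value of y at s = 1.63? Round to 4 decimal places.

1.8614

Heun: k1 = f(s_n, y_n); k2 = f(s_n + h, y_n + h·k1); y_{n+1} = y_n + (h/2)·(k1 + k2).
s=1.000000, y=2.400000:
  k1 = f(1.000000, 2.400000) = -1.824000
  k2 = f(1.210000, 2.016960) = -0.760313
  y ← 2.400000 + (0.21/2)·(-1.824000 + (-0.760313)) = 2.128647
s=1.210000, y=2.128647:
  k1 = f(1.210000, 2.128647) = -1.040157
  k2 = f(1.420000, 1.910214) = -0.516167
  y ← 2.128647 + (0.21/2)·(-1.040157 + (-0.516167)) = 1.965233
s=1.420000, y=1.965233:
  k1 = f(1.420000, 1.965233) = -0.639159
  k2 = f(1.630000, 1.831010) = -0.349741
  y ← 1.965233 + (0.21/2)·(-0.639159 + (-0.349741)) = 1.861399
y(1.63) ≈ 1.8614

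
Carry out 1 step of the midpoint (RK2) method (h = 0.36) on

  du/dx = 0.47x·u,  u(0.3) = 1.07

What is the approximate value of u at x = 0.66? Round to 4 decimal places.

1.1591

Midpoint: k1 = f(x_n, u_n); k2 = f(x_n + h/2, u_n + (h/2)·k1); u_{n+1} = u_n + h·k2.
x=0.300000, u=1.070000:
  k1 = f(0.300000, 1.070000) = 0.150870
  k2 = f(0.480000, 1.097157) = 0.247519
  u ← 1.070000 + 0.36·0.247519 = 1.159107
u(0.66) ≈ 1.1591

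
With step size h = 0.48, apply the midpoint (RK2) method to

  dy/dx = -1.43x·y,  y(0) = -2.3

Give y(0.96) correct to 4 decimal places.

Midpoint: k1 = f(x_n, y_n); k2 = f(x_n + h/2, y_n + (h/2)·k1); y_{n+1} = y_n + h·k2.
x=0.000000, y=-2.300000:
  k1 = f(0.000000, -2.300000) = 0.000000
  k2 = f(0.240000, -2.300000) = 0.789360
  y ← -2.300000 + 0.48·0.789360 = -1.921107
x=0.480000, y=-1.921107:
  k1 = f(0.480000, -1.921107) = 1.318648
  k2 = f(0.720000, -1.604632) = 1.652129
  y ← -1.921107 + 0.48·1.652129 = -1.128085
y(0.96) ≈ -1.1281

-1.1281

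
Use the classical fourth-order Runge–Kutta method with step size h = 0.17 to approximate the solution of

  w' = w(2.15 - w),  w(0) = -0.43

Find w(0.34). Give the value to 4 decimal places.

RK4: k1 = f(s_n, w_n); k2 = f(s_n + h/2, w_n + (h/2)·k1); k3 = f(s_n + h/2, w_n + (h/2)·k2); k4 = f(s_n + h, w_n + h·k3); w_{n+1} = w_n + (h/6)·(k1 + 2k2 + 2k3 + k4).
s=0.000000, w=-0.430000:
  k1 = f(0.000000, -0.430000) = -1.109400
  k2 = f(0.085000, -0.524299) = -1.402132
  k3 = f(0.085000, -0.549181) = -1.482340
  k4 = f(0.170000, -0.681998) = -1.931416
  w ← -0.430000 + (0.17/6)·(k1 + 2k2 + 2k3 + k4) = -0.679610
s=0.170000, w=-0.679610:
  k1 = f(0.170000, -0.679610) = -1.923031
  k2 = f(0.255000, -0.843067) = -2.523358
  k3 = f(0.255000, -0.894095) = -2.721711
  k4 = f(0.340000, -1.142301) = -3.760798
  w ← -0.679610 + (0.17/6)·(k1 + 2k2 + 2k3 + k4) = -1.137872
w(0.34) ≈ -1.1379

-1.1379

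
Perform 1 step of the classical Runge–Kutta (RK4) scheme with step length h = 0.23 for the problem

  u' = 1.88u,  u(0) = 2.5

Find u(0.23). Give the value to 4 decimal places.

RK4: k1 = f(t_n, u_n); k2 = f(t_n + h/2, u_n + (h/2)·k1); k3 = f(t_n + h/2, u_n + (h/2)·k2); k4 = f(t_n + h, u_n + h·k3); u_{n+1} = u_n + (h/6)·(k1 + 2k2 + 2k3 + k4).
t=0.000000, u=2.500000:
  k1 = f(0.000000, 2.500000) = 4.700000
  k2 = f(0.115000, 3.040500) = 5.716140
  k3 = f(0.115000, 3.157356) = 5.935829
  k4 = f(0.230000, 3.865241) = 7.266653
  u ← 2.500000 + (0.23/6)·(k1 + 2k2 + 2k3 + k4) = 3.852039
u(0.23) ≈ 3.8520

3.8520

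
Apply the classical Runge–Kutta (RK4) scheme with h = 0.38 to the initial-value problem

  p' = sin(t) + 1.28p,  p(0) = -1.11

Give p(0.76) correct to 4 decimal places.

RK4: k1 = f(t_n, p_n); k2 = f(t_n + h/2, p_n + (h/2)·k1); k3 = f(t_n + h/2, p_n + (h/2)·k2); k4 = f(t_n + h, p_n + h·k3); p_{n+1} = p_n + (h/6)·(k1 + 2k2 + 2k3 + k4).
t=0.000000, p=-1.110000:
  k1 = f(0.000000, -1.110000) = -1.420800
  k2 = f(0.190000, -1.379952) = -1.577480
  k3 = f(0.190000, -1.409721) = -1.615584
  k4 = f(0.380000, -1.723922) = -1.835700
  p ← -1.110000 + (0.38/6)·(k1 + 2k2 + 2k3 + k4) = -1.720700
t=0.380000, p=-1.720700:
  k1 = f(0.380000, -1.720700) = -1.831575
  k2 = f(0.570000, -2.068699) = -2.108303
  k3 = f(0.570000, -2.121277) = -2.175603
  k4 = f(0.760000, -2.547429) = -2.571787
  p ← -1.720700 + (0.38/6)·(k1 + 2k2 + 2k3 + k4) = -2.542207
p(0.76) ≈ -2.5422

-2.5422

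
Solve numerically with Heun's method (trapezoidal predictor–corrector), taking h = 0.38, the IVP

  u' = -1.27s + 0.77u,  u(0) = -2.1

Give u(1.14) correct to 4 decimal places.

Heun: k1 = f(s_n, u_n); k2 = f(s_n + h, u_n + h·k1); u_{n+1} = u_n + (h/2)·(k1 + k2).
s=0.000000, u=-2.100000:
  k1 = f(0.000000, -2.100000) = -1.617000
  k2 = f(0.380000, -2.714460) = -2.572734
  u ← -2.100000 + (0.38/2)·(-1.617000 + (-2.572734)) = -2.896049
s=0.380000, u=-2.896049:
  k1 = f(0.380000, -2.896049) = -2.712558
  k2 = f(0.760000, -3.926822) = -3.988853
  u ← -2.896049 + (0.38/2)·(-2.712558 + (-3.988853)) = -4.169318
s=0.760000, u=-4.169318:
  k1 = f(0.760000, -4.169318) = -4.175575
  k2 = f(1.140000, -5.756036) = -5.879948
  u ← -4.169318 + (0.38/2)·(-4.175575 + (-5.879948)) = -6.079867
u(1.14) ≈ -6.0799

-6.0799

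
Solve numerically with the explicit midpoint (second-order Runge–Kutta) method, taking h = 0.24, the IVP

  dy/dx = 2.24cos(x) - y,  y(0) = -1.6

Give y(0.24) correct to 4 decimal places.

-0.7929

Midpoint: k1 = f(x_n, y_n); k2 = f(x_n + h/2, y_n + (h/2)·k1); y_{n+1} = y_n + h·k2.
x=0.000000, y=-1.600000:
  k1 = f(0.000000, -1.600000) = 3.840000
  k2 = f(0.120000, -1.139200) = 3.363091
  y ← -1.600000 + 0.24·3.363091 = -0.792858
y(0.24) ≈ -0.7929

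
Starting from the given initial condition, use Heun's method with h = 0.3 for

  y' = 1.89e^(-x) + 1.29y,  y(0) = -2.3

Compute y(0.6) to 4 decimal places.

-3.5866

Heun: k1 = f(x_n, y_n); k2 = f(x_n + h, y_n + h·k1); y_{n+1} = y_n + (h/2)·(k1 + k2).
x=0.000000, y=-2.300000:
  k1 = f(0.000000, -2.300000) = -1.077000
  k2 = f(0.300000, -2.623100) = -1.983653
  y ← -2.300000 + (0.3/2)·(-1.077000 + (-1.983653)) = -2.759098
x=0.300000, y=-2.759098:
  k1 = f(0.300000, -2.759098) = -2.159090
  k2 = f(0.600000, -3.406825) = -3.357550
  y ← -2.759098 + (0.3/2)·(-2.159090 + (-3.357550)) = -3.586594
y(0.6) ≈ -3.5866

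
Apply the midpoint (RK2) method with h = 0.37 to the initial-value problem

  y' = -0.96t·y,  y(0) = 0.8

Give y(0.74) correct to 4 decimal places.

Midpoint: k1 = f(t_n, y_n); k2 = f(t_n + h/2, y_n + (h/2)·k1); y_{n+1} = y_n + h·k2.
t=0.000000, y=0.800000:
  k1 = f(0.000000, 0.800000) = 0.000000
  k2 = f(0.185000, 0.800000) = -0.142080
  y ← 0.800000 + 0.37·(-0.142080) = 0.747430
t=0.370000, y=0.747430:
  k1 = f(0.370000, 0.747430) = -0.265487
  k2 = f(0.555000, 0.698315) = -0.372062
  y ← 0.747430 + 0.37·(-0.372062) = 0.609767
y(0.74) ≈ 0.6098

0.6098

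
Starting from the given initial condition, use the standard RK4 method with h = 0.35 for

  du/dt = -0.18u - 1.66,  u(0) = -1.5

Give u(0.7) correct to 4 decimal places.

RK4: k1 = f(t_n, u_n); k2 = f(t_n + h/2, u_n + (h/2)·k1); k3 = f(t_n + h/2, u_n + (h/2)·k2); k4 = f(t_n + h, u_n + h·k3); u_{n+1} = u_n + (h/6)·(k1 + 2k2 + 2k3 + k4).
t=0.000000, u=-1.500000:
  k1 = f(0.000000, -1.500000) = -1.390000
  k2 = f(0.175000, -1.743250) = -1.346215
  k3 = f(0.175000, -1.735588) = -1.347594
  k4 = f(0.350000, -1.971658) = -1.305102
  u ← -1.500000 + (0.35/6)·(k1 + 2k2 + 2k3 + k4) = -1.971492
t=0.350000, u=-1.971492:
  k1 = f(0.350000, -1.971492) = -1.305131
  k2 = f(0.525000, -2.199890) = -1.264020
  k3 = f(0.525000, -2.192695) = -1.265315
  k4 = f(0.700000, -2.414352) = -1.225417
  u ← -1.971492 + (0.35/6)·(k1 + 2k2 + 2k3 + k4) = -2.414196
u(0.7) ≈ -2.4142

-2.4142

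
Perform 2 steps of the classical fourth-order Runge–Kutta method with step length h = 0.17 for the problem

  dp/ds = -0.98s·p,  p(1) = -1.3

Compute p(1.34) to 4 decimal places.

RK4: k1 = f(s_n, p_n); k2 = f(s_n + h/2, p_n + (h/2)·k1); k3 = f(s_n + h/2, p_n + (h/2)·k2); k4 = f(s_n + h, p_n + h·k3); p_{n+1} = p_n + (h/6)·(k1 + 2k2 + 2k3 + k4).
s=1.000000, p=-1.300000:
  k1 = f(1.000000, -1.300000) = 1.274000
  k2 = f(1.085000, -1.191710) = 1.267145
  k3 = f(1.085000, -1.192293) = 1.267765
  k4 = f(1.170000, -1.084480) = 1.243465
  p ← -1.300000 + (0.17/6)·(k1 + 2k2 + 2k3 + k4) = -1.085027
s=1.170000, p=-1.085027:
  k1 = f(1.170000, -1.085027) = 1.244092
  k2 = f(1.255000, -0.979279) = 1.204415
  k3 = f(1.255000, -0.982652) = 1.208563
  k4 = f(1.340000, -0.879571) = 1.155053
  p ← -1.085027 + (0.17/6)·(k1 + 2k2 + 2k3 + k4) = -0.880316
p(1.34) ≈ -0.8803

-0.8803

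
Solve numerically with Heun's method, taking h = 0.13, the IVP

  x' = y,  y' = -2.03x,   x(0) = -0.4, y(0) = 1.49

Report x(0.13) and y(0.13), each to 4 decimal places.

-0.1994, 1.5700

Heun on (x,y): k1 = f(s_n, state_n); k2 = f(s_n + h, state_n + h·k1); state_{n+1} = state_n + (h/2)·(k1 + k2).
0.000000: (-0.400000, 1.490000)
  k1 = (1.490000, 0.812000)
  predictor → (-0.206300, 1.595560)
  k2 = (1.595560, 0.418789)
  → (-0.199439, 1.570001)
(x(0.13), y(0.13)) ≈ (-0.1994, 1.5700)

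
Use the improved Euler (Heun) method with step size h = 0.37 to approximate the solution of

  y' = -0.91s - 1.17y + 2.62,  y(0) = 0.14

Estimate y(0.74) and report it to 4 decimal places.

Heun: k1 = f(s_n, y_n); k2 = f(s_n + h, y_n + h·k1); y_{n+1} = y_n + (h/2)·(k1 + k2).
s=0.000000, y=0.140000:
  k1 = f(0.000000, 0.140000) = 2.456200
  k2 = f(0.370000, 1.048794) = 1.056211
  y ← 0.140000 + (0.37/2)·(2.456200 + 1.056211) = 0.789796
s=0.370000, y=0.789796:
  k1 = f(0.370000, 0.789796) = 1.359239
  k2 = f(0.740000, 1.292714) = 0.434124
  y ← 0.789796 + (0.37/2)·(1.359239 + 0.434124) = 1.121568
y(0.74) ≈ 1.1216

1.1216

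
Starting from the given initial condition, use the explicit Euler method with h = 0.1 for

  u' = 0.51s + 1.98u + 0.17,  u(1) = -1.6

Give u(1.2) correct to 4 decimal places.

-2.1418

Euler: u_{n+1} = u_n + h·f(s_n, u_n).
s=1.000000, u=-1.600000: f=-2.488000 → u ← -1.600000 + 0.1·(-2.488000) = -1.848800
s=1.100000, u=-1.848800: f=-2.929624 → u ← -1.848800 + 0.1·(-2.929624) = -2.141762
u(1.2) ≈ -2.1418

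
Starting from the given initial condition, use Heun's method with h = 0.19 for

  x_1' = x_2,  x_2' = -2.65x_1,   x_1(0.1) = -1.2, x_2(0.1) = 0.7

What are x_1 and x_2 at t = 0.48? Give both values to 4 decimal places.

-0.7199, 1.7183

Heun on (x_1,x_2): k1 = f(t_n, state_n); k2 = f(t_n + h, state_n + h·k1); state_{n+1} = state_n + (h/2)·(k1 + k2).
0.100000: (-1.200000, 0.700000)
  k1 = (0.700000, 3.180000)
  predictor → (-1.067000, 1.304200)
  k2 = (1.304200, 2.827550)
  → (-1.009601, 1.270717)
0.290000: (-1.009601, 1.270717)
  k1 = (1.270717, 2.675443)
  predictor → (-0.768165, 1.779051)
  k2 = (1.779051, 2.035637)
  → (-0.719873, 1.718270)
(x_1(0.48), x_2(0.48)) ≈ (-0.7199, 1.7183)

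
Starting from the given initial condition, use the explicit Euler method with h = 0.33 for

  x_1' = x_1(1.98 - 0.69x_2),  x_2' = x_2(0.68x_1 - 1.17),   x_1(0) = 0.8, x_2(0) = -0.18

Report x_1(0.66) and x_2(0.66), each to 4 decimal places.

Euler on (x_1,x_2): x_1_{n+1} = x_1_n + h·x_1', x_2_{n+1} = x_2_n + h·x_2'.
0.000000: (0.800000, -0.180000); f=(1.683360, 0.112680) → (1.355509, -0.142816)
0.330000: (1.355509, -0.142816); f=(2.817483, 0.035455) → (2.285278, -0.131116)
(x_1(0.66), x_2(0.66)) ≈ (2.2853, -0.1311)

2.2853, -0.1311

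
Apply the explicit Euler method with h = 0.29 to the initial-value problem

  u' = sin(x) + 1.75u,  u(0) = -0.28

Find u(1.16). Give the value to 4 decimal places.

Euler: u_{n+1} = u_n + h·f(x_n, u_n).
x=0.000000, u=-0.280000: f=-0.490000 → u ← -0.280000 + 0.29·(-0.490000) = -0.422100
x=0.290000, u=-0.422100: f=-0.452723 → u ← -0.422100 + 0.29·(-0.452723) = -0.553390
x=0.580000, u=-0.553390: f=-0.420408 → u ← -0.553390 + 0.29·(-0.420408) = -0.675308
x=0.870000, u=-0.675308: f=-0.417460 → u ← -0.675308 + 0.29·(-0.417460) = -0.796371
u(1.16) ≈ -0.7964

-0.7964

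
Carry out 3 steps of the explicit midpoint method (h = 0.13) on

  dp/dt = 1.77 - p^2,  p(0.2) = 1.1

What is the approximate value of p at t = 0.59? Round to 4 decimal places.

Midpoint: k1 = f(t_n, p_n); k2 = f(t_n + h/2, p_n + (h/2)·k1); p_{n+1} = p_n + h·k2.
t=0.200000, p=1.100000:
  k1 = f(0.200000, 1.100000) = 0.560000
  k2 = f(0.265000, 1.136400) = 0.478595
  p ← 1.100000 + 0.13·0.478595 = 1.162217
t=0.330000, p=1.162217:
  k1 = f(0.330000, 1.162217) = 0.419251
  k2 = f(0.395000, 1.189469) = 0.355164
  p ← 1.162217 + 0.13·0.355164 = 1.208389
t=0.460000, p=1.208389:
  k1 = f(0.460000, 1.208389) = 0.309797
  k2 = f(0.525000, 1.228526) = 0.260725
  p ← 1.208389 + 0.13·0.260725 = 1.242283
p(0.59) ≈ 1.2423

1.2423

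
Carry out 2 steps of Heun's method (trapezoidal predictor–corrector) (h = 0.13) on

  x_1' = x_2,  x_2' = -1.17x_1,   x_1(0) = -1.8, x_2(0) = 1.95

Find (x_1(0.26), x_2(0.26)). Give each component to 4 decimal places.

-1.2270, 2.4152

Heun on (x_1,x_2): k1 = f(t_n, state_n); k2 = f(t_n + h, state_n + h·k1); state_{n+1} = state_n + (h/2)·(k1 + k2).
0.000000: (-1.800000, 1.950000)
  k1 = (1.950000, 2.106000)
  predictor → (-1.546500, 2.223780)
  k2 = (2.223780, 1.809405)
  → (-1.528704, 2.204501)
0.130000: (-1.528704, 2.204501)
  k1 = (2.204501, 1.788584)
  predictor → (-1.242119, 2.437017)
  k2 = (2.437017, 1.453279)
  → (-1.227006, 2.415222)
(x_1(0.26), x_2(0.26)) ≈ (-1.2270, 2.4152)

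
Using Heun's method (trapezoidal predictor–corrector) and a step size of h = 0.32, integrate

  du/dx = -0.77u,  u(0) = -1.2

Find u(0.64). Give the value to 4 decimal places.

-0.7375

Heun: k1 = f(x_n, u_n); k2 = f(x_n + h, u_n + h·k1); u_{n+1} = u_n + (h/2)·(k1 + k2).
x=0.000000, u=-1.200000:
  k1 = f(0.000000, -1.200000) = 0.924000
  k2 = f(0.320000, -0.904320) = 0.696326
  u ← -1.200000 + (0.32/2)·(0.924000 + 0.696326) = -0.940748
x=0.320000, u=-0.940748:
  k1 = f(0.320000, -0.940748) = 0.724376
  k2 = f(0.640000, -0.708948) = 0.545890
  u ← -0.940748 + (0.32/2)·(0.724376 + 0.545890) = -0.737505
u(0.64) ≈ -0.7375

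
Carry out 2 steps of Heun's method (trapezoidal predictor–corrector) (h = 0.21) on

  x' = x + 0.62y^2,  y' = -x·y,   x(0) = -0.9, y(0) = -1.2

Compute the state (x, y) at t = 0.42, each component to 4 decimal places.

-0.7073, -1.7182

Heun on (x,y): k1 = f(t_n, state_n); k2 = f(t_n + h, state_n + h·k1); state_{n+1} = state_n + (h/2)·(k1 + k2).
0.000000: (-0.900000, -1.200000)
  k1 = (-0.007200, -1.080000)
  predictor → (-0.901512, -1.426800)
  k2 = (0.360658, -1.286277)
  → (-0.862887, -1.448459)
0.210000: (-0.862887, -1.448459)
  k1 = (0.437894, -1.249856)
  predictor → (-0.770929, -1.710929)
  k2 = (1.043983, -1.319005)
  → (-0.707290, -1.718190)
(x(0.42), y(0.42)) ≈ (-0.7073, -1.7182)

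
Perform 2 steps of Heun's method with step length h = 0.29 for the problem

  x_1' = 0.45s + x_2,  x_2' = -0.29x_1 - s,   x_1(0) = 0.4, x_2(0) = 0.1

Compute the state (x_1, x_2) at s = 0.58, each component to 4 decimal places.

Heun on (x_1,x_2): k1 = f(s_n, state_n); k2 = f(s_n + h, state_n + h·k1); state_{n+1} = state_n + (h/2)·(k1 + k2).
0.000000: (0.400000, 0.100000)
  k1 = (0.100000, -0.116000)
  predictor → (0.429000, 0.066360)
  k2 = (0.196860, -0.414410)
  → (0.443045, 0.023091)
0.290000: (0.443045, 0.023091)
  k1 = (0.153591, -0.418483)
  predictor → (0.487586, -0.098270)
  k2 = (0.162730, -0.721400)
  → (0.488911, -0.142192)
(x_1(0.58), x_2(0.58)) ≈ (0.4889, -0.1422)

0.4889, -0.1422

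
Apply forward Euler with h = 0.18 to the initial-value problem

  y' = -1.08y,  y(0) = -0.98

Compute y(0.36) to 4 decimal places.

Euler: y_{n+1} = y_n + h·f(t_n, y_n).
t=0.000000, y=-0.980000: f=1.058400 → y ← -0.980000 + 0.18·1.058400 = -0.789488
t=0.180000, y=-0.789488: f=0.852647 → y ← -0.789488 + 0.18·0.852647 = -0.636012
y(0.36) ≈ -0.6360

-0.6360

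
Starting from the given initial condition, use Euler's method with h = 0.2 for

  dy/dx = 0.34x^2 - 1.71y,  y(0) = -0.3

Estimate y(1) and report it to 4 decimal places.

0.0281

Euler: y_{n+1} = y_n + h·f(x_n, y_n).
x=0.000000, y=-0.300000: f=0.513000 → y ← -0.300000 + 0.2·0.513000 = -0.197400
x=0.200000, y=-0.197400: f=0.351154 → y ← -0.197400 + 0.2·0.351154 = -0.127169
x=0.400000, y=-0.127169: f=0.271859 → y ← -0.127169 + 0.2·0.271859 = -0.072797
x=0.600000, y=-0.072797: f=0.246883 → y ← -0.072797 + 0.2·0.246883 = -0.023421
x=0.800000, y=-0.023421: f=0.257649 → y ← -0.023421 + 0.2·0.257649 = 0.028109
y(1) ≈ 0.0281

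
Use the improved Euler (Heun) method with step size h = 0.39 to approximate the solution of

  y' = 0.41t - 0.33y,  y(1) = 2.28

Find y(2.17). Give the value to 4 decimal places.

2.1992

Heun: k1 = f(t_n, y_n); k2 = f(t_n + h, y_n + h·k1); y_{n+1} = y_n + (h/2)·(k1 + k2).
t=1.000000, y=2.280000:
  k1 = f(1.000000, 2.280000) = -0.342400
  k2 = f(1.390000, 2.146464) = -0.138433
  y ← 2.280000 + (0.39/2)·(-0.342400 + (-0.138433)) = 2.186238
t=1.390000, y=2.186238:
  k1 = f(1.390000, 2.186238) = -0.151558
  k2 = f(1.780000, 2.127130) = 0.027847
  y ← 2.186238 + (0.39/2)·(-0.151558 + 0.027847) = 2.162114
t=1.780000, y=2.162114:
  k1 = f(1.780000, 2.162114) = 0.016302
  k2 = f(2.170000, 2.168472) = 0.174104
  y ← 2.162114 + (0.39/2)·(0.016302 + 0.174104) = 2.199243
y(2.17) ≈ 2.1992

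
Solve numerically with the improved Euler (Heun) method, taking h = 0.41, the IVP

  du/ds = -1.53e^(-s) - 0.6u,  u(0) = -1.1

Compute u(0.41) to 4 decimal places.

-1.3073

Heun: k1 = f(s_n, u_n); k2 = f(s_n + h, u_n + h·k1); u_{n+1} = u_n + (h/2)·(k1 + k2).
s=0.000000, u=-1.100000:
  k1 = f(0.000000, -1.100000) = -0.870000
  k2 = f(0.410000, -1.456700) = -0.141365
  u ← -1.100000 + (0.41/2)·(-0.870000 + (-0.141365)) = -1.307330
u(0.41) ≈ -1.3073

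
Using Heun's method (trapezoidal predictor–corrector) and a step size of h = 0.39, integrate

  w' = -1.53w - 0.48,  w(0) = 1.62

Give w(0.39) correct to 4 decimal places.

0.8104

Heun: k1 = f(x_n, w_n); k2 = f(x_n + h, w_n + h·k1); w_{n+1} = w_n + (h/2)·(k1 + k2).
x=0.000000, w=1.620000:
  k1 = f(0.000000, 1.620000) = -2.958600
  k2 = f(0.390000, 0.466146) = -1.193203
  w ← 1.620000 + (0.39/2)·(-2.958600 + (-1.193203)) = 0.810398
w(0.39) ≈ 0.8104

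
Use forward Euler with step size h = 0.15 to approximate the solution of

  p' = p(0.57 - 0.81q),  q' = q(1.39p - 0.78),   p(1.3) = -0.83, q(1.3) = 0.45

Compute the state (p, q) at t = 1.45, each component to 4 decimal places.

-0.8556, 0.3195

Euler on (p,q): p_{n+1} = p_n + h·p', q_{n+1} = q_n + h·q'.
1.300000: (-0.830000, 0.450000); f=(-0.170565, -0.870165) → (-0.855585, 0.319475)
(p(1.45), q(1.45)) ≈ (-0.8556, 0.3195)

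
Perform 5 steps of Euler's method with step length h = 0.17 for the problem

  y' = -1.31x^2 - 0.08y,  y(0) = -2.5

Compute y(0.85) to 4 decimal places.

-2.5259

Euler: y_{n+1} = y_n + h·f(x_n, y_n).
x=0.000000, y=-2.500000: f=0.200000 → y ← -2.500000 + 0.17·0.200000 = -2.466000
x=0.170000, y=-2.466000: f=0.159421 → y ← -2.466000 + 0.17·0.159421 = -2.438898
x=0.340000, y=-2.438898: f=0.043676 → y ← -2.438898 + 0.17·0.043676 = -2.431474
x=0.510000, y=-2.431474: f=-0.146213 → y ← -2.431474 + 0.17·(-0.146213) = -2.456330
x=0.680000, y=-2.456330: f=-0.409238 → y ← -2.456330 + 0.17·(-0.409238) = -2.525900
y(0.85) ≈ -2.5259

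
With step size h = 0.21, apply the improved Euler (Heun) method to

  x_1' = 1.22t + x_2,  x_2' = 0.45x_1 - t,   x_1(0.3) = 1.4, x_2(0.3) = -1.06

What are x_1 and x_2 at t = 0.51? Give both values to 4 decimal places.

Heun on (x_1,x_2): k1 = f(t_n, state_n); k2 = f(t_n + h, state_n + h·k1); state_{n+1} = state_n + (h/2)·(k1 + k2).
0.300000: (1.400000, -1.060000)
  k1 = (-0.694000, 0.330000)
  predictor → (1.254260, -0.990700)
  k2 = (-0.368500, 0.054417)
  → (1.288437, -1.019636)
(x_1(0.51), x_2(0.51)) ≈ (1.2884, -1.0196)

1.2884, -1.0196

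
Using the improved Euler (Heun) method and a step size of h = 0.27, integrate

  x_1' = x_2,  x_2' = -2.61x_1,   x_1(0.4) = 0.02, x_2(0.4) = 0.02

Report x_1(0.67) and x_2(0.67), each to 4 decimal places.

Heun on (x_1,x_2): k1 = f(t_n, state_n); k2 = f(t_n + h, state_n + h·k1); state_{n+1} = state_n + (h/2)·(k1 + k2).
0.400000: (0.020000, 0.020000)
  k1 = (0.020000, -0.052200)
  predictor → (0.025400, 0.005906)
  k2 = (0.005906, -0.066294)
  → (0.023497, 0.004003)
(x_1(0.67), x_2(0.67)) ≈ (0.0235, 0.0040)

0.0235, 0.0040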